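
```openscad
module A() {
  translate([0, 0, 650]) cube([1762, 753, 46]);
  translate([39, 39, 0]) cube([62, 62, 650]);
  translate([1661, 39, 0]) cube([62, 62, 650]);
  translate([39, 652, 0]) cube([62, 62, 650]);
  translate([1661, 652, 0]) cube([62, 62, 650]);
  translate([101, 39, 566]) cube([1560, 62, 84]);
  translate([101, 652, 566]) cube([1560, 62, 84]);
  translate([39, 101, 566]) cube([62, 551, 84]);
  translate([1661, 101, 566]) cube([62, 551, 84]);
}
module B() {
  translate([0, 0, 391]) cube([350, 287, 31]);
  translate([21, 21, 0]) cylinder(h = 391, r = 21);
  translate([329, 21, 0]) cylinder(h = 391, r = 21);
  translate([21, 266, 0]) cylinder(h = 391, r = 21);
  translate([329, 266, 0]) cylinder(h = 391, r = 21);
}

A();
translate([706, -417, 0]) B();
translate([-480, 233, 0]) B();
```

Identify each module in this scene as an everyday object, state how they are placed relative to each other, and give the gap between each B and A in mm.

Each stool's nearest face is 130 mm from the table's bounding box.

A is a table. B is a stool. Two stools sit around the table at the −y, −x sides. The gap between each stool and the table is 130 mm.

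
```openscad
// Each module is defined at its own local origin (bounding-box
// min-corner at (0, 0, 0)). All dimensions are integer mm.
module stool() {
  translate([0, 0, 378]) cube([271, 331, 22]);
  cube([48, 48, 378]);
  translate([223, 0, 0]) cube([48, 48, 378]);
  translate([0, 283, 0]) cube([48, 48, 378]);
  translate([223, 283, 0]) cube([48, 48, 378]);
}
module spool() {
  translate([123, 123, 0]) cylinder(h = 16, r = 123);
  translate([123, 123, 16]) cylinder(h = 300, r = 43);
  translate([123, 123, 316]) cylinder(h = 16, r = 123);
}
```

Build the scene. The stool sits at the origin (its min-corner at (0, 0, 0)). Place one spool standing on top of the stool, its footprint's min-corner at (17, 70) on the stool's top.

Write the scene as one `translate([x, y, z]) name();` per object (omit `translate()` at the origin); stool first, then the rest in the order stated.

stool();
translate([17, 70, 400]) spool();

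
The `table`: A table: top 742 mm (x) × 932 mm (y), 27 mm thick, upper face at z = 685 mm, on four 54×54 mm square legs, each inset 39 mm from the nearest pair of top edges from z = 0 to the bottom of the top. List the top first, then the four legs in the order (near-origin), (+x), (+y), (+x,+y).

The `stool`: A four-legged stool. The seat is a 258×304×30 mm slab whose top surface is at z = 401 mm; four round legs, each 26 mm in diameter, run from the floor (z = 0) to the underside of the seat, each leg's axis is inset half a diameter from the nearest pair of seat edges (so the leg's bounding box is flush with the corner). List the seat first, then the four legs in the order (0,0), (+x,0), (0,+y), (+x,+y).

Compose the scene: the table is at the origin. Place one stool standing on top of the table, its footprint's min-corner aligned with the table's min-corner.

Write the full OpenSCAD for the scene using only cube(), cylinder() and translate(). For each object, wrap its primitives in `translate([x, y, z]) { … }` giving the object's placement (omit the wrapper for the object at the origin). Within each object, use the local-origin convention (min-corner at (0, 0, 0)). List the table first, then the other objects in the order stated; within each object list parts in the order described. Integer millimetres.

translate([0, 0, 658]) cube([742, 932, 27]);
translate([39, 39, 0]) cube([54, 54, 658]);
translate([649, 39, 0]) cube([54, 54, 658]);
translate([39, 839, 0]) cube([54, 54, 658]);
translate([649, 839, 0]) cube([54, 54, 658]);
translate([0, 0, 685]) {
  translate([0, 0, 371]) cube([258, 304, 30]);
  translate([13, 13, 0]) cylinder(h = 371, r = 13);
  translate([245, 13, 0]) cylinder(h = 371, r = 13);
  translate([13, 291, 0]) cylinder(h = 371, r = 13);
  translate([245, 291, 0]) cylinder(h = 371, r = 13);
}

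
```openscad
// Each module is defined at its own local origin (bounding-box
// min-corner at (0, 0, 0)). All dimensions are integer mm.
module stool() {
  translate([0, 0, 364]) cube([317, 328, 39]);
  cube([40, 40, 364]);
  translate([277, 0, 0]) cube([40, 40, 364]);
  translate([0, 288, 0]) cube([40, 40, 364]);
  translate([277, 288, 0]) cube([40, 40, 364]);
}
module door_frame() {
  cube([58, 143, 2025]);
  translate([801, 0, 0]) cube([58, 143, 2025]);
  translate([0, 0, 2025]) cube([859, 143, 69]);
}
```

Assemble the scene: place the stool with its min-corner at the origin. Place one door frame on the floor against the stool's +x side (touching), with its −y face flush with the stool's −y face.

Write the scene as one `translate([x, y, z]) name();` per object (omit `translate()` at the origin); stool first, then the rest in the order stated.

stool();
translate([317, 0, 0]) door_frame();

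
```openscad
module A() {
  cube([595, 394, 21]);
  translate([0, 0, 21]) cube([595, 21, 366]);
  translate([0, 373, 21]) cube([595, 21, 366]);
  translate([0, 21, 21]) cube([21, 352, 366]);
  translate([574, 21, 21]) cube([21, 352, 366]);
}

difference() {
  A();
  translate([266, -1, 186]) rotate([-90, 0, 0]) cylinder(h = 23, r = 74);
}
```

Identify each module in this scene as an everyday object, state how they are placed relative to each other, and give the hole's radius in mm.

The subtracted cylinder has r = 74 mm.

A is an open box. The open box has a circular hole through its front wall. The hole's radius is 74 mm.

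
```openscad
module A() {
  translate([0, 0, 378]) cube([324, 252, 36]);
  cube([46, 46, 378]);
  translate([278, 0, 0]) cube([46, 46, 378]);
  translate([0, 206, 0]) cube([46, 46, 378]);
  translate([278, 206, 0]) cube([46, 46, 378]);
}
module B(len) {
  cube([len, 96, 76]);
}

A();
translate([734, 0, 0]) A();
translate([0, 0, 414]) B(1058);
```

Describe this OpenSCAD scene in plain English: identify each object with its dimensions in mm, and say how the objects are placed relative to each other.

A is a four-legged stool. The seat is 324×252 mm, 36 mm thick, top at z = 414 mm. It stands on four square legs, each 46×46 mm in cross-section, from z = 0 to the seat underside, each flush with a corner of the seat.

B is a rectangular beam 1058 mm long (x), 96 mm deep (y), 76 mm thick (z).

The beam spans the tops of two stools placed 410 mm apart, resting at z = 414 mm.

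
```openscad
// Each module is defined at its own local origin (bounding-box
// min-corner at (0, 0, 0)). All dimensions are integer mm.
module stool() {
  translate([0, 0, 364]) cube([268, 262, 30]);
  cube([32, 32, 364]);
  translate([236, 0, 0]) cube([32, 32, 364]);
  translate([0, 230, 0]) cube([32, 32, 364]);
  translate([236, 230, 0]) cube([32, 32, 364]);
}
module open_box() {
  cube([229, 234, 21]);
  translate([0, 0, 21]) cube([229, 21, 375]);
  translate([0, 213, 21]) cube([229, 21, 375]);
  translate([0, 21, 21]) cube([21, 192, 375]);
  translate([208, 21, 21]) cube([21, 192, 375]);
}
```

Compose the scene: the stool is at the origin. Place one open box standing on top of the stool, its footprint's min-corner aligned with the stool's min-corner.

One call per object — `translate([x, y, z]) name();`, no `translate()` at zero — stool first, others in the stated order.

stool();
translate([0, 0, 394]) open_box();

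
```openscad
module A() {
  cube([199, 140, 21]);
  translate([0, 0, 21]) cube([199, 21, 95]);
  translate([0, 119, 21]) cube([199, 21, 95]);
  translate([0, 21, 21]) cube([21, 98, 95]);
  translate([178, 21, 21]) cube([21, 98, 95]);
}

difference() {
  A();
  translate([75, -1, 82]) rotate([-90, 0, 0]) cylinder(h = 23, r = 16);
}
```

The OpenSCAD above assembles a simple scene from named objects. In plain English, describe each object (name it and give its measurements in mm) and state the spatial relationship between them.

A is an open-topped rectangular box: outside dimensions 199×140×116 mm, with a uniform wall and base thickness of 21 mm. The base is a full 199×140 slab on the floor; four walls sit on top of the base. The front and back walls (the −y and +y sides) span the full width; the two side walls fit between them.

The open box has a circular hole of radius 16 mm through its front wall, centred at (x = 75, z = 82).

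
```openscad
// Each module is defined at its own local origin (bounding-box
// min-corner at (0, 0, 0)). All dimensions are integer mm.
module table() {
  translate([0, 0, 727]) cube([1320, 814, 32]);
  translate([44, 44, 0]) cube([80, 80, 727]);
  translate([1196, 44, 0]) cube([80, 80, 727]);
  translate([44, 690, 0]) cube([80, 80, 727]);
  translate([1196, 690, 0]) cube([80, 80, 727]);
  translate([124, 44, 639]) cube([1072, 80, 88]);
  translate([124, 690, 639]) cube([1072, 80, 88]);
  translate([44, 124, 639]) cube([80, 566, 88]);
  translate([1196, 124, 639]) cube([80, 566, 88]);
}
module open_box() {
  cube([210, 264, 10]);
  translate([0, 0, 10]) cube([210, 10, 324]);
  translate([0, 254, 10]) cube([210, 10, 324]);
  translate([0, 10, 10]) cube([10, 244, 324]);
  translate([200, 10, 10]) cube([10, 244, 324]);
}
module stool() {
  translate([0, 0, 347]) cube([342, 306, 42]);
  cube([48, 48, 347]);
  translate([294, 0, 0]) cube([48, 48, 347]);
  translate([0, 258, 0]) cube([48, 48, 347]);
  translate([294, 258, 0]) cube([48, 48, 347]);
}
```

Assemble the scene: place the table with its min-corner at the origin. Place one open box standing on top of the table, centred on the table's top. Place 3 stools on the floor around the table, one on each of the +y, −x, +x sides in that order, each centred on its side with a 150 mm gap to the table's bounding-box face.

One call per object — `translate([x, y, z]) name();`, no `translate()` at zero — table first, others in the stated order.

table();
translate([555, 275, 759]) open_box();
translate([489, 964, 0]) stool();
translate([-492, 254, 0]) stool();
translate([1470, 254, 0]) stool();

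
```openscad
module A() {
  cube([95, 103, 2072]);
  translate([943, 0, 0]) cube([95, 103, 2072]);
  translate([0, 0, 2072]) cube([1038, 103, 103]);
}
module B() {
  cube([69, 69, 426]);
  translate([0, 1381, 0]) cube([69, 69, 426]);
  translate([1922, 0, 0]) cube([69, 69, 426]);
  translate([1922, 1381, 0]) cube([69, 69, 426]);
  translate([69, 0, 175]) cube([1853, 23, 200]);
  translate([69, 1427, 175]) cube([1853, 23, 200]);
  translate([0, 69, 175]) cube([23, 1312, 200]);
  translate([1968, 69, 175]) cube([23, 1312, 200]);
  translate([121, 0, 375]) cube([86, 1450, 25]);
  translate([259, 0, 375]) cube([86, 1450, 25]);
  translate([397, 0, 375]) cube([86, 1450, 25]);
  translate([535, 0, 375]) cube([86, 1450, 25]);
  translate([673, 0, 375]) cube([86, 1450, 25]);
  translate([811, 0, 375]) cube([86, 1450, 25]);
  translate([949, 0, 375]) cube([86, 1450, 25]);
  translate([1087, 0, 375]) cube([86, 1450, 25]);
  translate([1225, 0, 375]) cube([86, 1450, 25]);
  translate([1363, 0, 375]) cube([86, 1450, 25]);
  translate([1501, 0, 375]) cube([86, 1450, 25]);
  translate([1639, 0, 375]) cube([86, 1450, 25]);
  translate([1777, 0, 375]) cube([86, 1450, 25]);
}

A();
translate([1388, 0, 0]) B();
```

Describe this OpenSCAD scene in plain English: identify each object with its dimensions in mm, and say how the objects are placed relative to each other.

A is a door frame. The clear opening is 848 mm wide and 2072 mm high. Two 95 mm wide jambs, 103 mm deep, stand either side of the opening from the floor to the top of the opening. A 103 mm thick head sits across the top of both jambs, spanning the full outside width of the frame.

B is a bed frame 1991 mm long (x) by 1450 mm wide (y). Four 69×69 mm corner posts, 426 mm tall, at the corners of the footprint. Four rails of 23 mm thickness and 200 mm height run between adjacent posts with their undersides at z = 175 mm, their outer faces flush with the outside of the frame (the two x-running rails run between the posts' inner faces; the two y-running rails run between the posts' inner faces). 13 slats, each 86 mm wide (x) and 25 mm thick, lie across the top of the two x-running rails, running the full 1450 mm width of the frame in y; the slats are evenly spaced along x between the inner faces of the end posts with equal gaps (rounded down to the nearest mm) at the −x end and between each pair — any rounding remainder accumulates at the +x end.

The bed frame is on the floor beside the door frame on its +x side.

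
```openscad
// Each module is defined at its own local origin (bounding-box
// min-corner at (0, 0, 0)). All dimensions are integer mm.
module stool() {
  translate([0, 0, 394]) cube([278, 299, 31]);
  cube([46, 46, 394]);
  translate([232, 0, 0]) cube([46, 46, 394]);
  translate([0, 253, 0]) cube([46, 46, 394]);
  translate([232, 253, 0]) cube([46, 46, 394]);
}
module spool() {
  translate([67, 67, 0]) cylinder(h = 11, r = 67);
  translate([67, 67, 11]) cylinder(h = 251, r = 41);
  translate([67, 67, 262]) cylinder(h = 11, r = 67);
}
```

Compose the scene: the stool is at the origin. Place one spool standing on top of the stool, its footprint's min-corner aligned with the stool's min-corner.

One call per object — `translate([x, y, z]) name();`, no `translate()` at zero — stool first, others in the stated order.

stool();
translate([0, 0, 425]) spool();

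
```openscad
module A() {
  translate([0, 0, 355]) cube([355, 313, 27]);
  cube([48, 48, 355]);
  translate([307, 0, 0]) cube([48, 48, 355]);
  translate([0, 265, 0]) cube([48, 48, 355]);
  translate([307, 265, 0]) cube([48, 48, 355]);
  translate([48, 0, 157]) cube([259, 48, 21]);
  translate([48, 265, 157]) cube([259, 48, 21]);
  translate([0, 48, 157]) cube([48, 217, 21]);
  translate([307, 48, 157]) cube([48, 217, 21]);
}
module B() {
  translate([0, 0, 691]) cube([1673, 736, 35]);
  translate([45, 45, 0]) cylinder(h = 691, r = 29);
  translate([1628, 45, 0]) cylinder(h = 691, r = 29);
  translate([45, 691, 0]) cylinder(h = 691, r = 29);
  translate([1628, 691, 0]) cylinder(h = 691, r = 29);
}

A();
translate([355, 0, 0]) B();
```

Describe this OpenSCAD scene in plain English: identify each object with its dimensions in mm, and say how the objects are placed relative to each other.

A is a four-legged stool. The seat is 355×313 mm, 27 mm thick, top at z = 382 mm. It stands on four square legs, each 48×48 mm in cross-section, from z = 0 to the seat underside, each flush with a corner of the seat. Four stretchers, 48 mm wide and 21 mm tall, connect adjacent legs with their undersides at z = 157 mm, each running between the inner faces of the legs it joins and aligned with the legs' outer faces on the other axis.

B is a rectangular dining table. The top is 1673×736×35 mm with its upper surface at z = 726 mm. It stands on four round legs of 58 mm diameter, each leg's bounding box inset 16 mm from the nearest pair of top edges, running from the floor to the underside of the top.

The table is against the stool's +x side, with their −y faces flush.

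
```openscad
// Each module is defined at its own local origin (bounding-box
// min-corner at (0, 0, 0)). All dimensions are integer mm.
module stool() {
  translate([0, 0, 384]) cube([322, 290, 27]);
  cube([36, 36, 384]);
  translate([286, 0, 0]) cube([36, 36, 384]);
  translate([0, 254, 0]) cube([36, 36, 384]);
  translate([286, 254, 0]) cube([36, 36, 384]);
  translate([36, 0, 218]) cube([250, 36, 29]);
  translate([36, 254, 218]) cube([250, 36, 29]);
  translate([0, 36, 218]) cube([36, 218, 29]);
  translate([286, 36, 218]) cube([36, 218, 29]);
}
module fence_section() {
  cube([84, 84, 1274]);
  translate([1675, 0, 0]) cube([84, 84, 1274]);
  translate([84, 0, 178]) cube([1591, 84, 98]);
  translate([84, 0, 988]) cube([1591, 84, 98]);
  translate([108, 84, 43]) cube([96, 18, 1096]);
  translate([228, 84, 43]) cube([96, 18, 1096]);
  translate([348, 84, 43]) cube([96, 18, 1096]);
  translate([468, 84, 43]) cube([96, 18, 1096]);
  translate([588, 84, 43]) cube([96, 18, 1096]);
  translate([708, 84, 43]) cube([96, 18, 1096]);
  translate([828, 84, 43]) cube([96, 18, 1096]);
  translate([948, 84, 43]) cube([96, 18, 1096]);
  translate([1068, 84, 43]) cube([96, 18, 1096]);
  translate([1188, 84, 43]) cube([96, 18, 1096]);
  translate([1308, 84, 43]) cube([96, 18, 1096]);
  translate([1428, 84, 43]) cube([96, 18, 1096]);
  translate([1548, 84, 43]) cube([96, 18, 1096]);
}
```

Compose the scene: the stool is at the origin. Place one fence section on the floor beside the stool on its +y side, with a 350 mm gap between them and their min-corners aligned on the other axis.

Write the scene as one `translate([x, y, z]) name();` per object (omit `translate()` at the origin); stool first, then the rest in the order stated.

stool();
translate([0, 640, 0]) fence_section();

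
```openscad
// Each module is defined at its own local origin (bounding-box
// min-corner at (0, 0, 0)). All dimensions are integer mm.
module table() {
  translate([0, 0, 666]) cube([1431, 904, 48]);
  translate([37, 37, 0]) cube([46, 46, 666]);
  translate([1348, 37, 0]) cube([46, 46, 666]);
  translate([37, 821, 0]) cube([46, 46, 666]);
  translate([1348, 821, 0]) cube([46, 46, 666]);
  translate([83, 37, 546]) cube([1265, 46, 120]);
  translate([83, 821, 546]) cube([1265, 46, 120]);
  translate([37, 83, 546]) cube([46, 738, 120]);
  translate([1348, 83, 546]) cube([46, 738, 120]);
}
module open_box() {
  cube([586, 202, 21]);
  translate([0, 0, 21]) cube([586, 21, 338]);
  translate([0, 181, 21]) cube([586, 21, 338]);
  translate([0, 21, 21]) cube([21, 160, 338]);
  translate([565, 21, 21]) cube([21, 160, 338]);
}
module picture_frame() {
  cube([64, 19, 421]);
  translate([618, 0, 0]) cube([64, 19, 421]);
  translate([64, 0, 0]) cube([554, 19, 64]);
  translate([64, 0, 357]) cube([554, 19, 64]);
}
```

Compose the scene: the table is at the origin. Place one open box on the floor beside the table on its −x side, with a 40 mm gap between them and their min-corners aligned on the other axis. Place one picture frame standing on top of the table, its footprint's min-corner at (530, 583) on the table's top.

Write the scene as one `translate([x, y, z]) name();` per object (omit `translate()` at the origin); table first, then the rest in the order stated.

table();
translate([-626, 0, 0]) open_box();
translate([530, 583, 714]) picture_frame();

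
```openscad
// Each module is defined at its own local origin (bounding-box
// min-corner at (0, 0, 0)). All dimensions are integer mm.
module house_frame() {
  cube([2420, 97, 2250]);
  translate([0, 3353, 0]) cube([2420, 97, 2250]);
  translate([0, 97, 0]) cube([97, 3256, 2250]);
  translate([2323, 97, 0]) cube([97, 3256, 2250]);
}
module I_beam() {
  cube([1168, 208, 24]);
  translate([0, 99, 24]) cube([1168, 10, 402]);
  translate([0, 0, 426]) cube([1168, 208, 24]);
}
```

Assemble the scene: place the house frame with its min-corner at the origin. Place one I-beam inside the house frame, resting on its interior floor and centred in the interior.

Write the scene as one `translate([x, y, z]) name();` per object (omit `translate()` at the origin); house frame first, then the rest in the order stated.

house_frame();
translate([626, 1621, 0]) I_beam();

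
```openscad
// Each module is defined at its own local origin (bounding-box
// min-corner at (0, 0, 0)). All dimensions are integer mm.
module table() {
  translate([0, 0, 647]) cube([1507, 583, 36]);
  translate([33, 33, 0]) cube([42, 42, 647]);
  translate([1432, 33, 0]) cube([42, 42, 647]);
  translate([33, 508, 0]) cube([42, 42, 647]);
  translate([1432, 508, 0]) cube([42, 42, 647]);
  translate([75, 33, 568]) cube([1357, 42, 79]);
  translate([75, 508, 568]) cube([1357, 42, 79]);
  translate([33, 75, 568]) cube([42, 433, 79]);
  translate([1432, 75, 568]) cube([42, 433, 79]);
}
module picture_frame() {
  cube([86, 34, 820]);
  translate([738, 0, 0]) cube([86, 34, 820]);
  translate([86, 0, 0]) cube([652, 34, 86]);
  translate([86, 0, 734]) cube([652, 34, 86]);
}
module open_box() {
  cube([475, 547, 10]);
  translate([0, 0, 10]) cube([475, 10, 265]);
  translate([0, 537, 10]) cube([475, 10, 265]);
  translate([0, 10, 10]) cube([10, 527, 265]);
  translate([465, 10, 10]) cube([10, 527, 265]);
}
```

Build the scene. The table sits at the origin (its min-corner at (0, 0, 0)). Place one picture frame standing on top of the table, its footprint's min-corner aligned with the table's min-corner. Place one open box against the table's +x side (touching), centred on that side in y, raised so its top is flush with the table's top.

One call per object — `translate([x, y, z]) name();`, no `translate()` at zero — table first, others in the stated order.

table();
translate([0, 0, 683]) picture_frame();
translate([1507, 18, 408]) open_box();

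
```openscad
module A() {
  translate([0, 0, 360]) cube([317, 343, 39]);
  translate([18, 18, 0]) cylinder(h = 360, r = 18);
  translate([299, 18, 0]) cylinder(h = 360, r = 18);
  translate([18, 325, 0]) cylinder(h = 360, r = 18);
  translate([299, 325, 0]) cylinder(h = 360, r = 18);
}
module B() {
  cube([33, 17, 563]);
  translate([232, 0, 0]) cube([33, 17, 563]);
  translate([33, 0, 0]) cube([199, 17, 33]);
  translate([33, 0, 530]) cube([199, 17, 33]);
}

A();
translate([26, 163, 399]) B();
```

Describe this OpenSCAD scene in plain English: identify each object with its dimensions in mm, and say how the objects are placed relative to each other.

A is a four-legged stool. The seat is 317×343 mm, 39 mm thick, top at z = 399 mm. It stands on four round legs, each 36 mm in diameter, from z = 0 to the seat underside, each leg's axis is inset half a diameter from the nearest pair of seat edges (so the leg's bounding box is flush with the corner).

B is a picture frame with a 199×497 mm rectangular opening (x by z) and a uniform 33 mm border on every side. Frame depth is 17 mm along y. It is built from two vertical stiles running the full outside height and two horizontal rails spanning the gap between the stiles.

The picture frame is on top of the stool, centred.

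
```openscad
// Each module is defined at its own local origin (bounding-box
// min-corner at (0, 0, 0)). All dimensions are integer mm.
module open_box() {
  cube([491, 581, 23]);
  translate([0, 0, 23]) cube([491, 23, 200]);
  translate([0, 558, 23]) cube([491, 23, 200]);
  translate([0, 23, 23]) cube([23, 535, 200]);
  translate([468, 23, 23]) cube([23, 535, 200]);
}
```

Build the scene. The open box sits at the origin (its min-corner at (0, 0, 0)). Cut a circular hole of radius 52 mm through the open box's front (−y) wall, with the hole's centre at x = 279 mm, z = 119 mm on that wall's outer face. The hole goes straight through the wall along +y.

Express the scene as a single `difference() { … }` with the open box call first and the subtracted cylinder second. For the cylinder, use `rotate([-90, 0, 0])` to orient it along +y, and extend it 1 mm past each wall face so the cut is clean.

difference() {
  open_box();
  translate([279, -1, 119]) rotate([-90, 0, 0]) cylinder(h = 25, r = 52);
}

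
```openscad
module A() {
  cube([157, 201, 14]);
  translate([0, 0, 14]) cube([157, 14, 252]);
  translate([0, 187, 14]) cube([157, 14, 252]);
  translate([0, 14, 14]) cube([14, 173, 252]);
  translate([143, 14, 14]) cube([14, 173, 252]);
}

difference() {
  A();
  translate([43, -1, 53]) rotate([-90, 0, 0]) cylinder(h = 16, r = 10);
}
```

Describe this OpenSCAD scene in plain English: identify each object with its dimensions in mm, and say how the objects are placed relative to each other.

A is an open storage box with external size 157×201×266 mm and wall thickness 14 mm (the base is also 14 mm thick). The base covers the whole footprint; the four walls stand on the base, with the y-facing walls full-width and the x-facing walls fitting between their inner faces.

The open box has a circular hole of radius 10 mm through its front wall, centred at (x = 43, z = 53).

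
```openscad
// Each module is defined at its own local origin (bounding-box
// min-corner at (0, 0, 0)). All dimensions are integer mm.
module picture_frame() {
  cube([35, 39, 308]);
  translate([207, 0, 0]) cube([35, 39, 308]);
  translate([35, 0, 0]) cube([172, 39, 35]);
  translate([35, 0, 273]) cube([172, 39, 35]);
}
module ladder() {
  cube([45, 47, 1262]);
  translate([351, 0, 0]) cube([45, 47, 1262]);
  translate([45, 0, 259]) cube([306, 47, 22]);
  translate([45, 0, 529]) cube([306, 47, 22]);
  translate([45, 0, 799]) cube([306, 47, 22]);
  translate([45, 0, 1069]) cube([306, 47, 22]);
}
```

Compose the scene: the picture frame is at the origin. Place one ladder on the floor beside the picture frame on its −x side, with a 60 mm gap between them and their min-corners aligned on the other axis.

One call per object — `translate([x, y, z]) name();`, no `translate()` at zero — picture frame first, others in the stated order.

picture_frame();
translate([-456, 0, 0]) ladder();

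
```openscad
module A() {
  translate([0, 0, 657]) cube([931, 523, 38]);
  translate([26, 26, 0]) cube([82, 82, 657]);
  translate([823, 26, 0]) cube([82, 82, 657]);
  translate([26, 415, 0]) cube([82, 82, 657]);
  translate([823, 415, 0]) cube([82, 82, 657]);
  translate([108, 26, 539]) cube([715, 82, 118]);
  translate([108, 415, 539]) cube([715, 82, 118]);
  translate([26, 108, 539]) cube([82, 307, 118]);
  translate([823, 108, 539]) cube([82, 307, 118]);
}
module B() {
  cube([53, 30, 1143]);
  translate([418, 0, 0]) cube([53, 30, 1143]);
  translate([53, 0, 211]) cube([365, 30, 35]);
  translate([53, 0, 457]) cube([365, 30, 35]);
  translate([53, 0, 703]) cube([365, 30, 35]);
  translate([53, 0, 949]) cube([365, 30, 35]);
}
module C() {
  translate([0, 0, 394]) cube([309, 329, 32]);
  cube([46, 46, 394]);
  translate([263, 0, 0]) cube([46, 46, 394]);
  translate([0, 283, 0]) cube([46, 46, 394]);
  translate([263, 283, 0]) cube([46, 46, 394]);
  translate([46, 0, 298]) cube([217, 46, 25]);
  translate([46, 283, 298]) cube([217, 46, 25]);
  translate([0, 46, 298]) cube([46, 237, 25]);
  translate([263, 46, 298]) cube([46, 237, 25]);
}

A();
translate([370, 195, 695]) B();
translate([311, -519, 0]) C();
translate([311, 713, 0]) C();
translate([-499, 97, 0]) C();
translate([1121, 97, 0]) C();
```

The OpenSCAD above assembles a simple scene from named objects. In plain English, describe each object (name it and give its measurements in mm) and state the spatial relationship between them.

A is a table with a 931×523 mm rectangular top, 38 mm thick, top surface at z = 695 mm, supported by four 82×82 mm square legs, each inset 26 mm from the nearest pair of top edges, running from the floor. Four apron rails, 82 mm thick and 118 mm tall, run between adjacent legs with their top edges flush with the underside of the top and their outer faces flush with the legs' outer faces.

B is a wooden ladder with two side rails of 53×30 mm section and 1143 mm height, set 471 mm apart overall. Between them run 4 rectangular rungs (30 mm deep, 35 mm thick), front faces flush with the rails' −y face. The bottom of the first rung is 211 mm above the floor and each subsequent rung is 246 mm higher than the one below.

C is a simple wooden stool: a rectangular seat 309 mm (x) by 329 mm (y), 32 mm thick, top face at z = 426 mm, on four square legs, each 46×46 mm in cross-section. The legs rest on z = 0, each flush with a corner of the seat. Four stretchers, 46 mm wide and 25 mm tall, connect adjacent legs with their undersides at z = 298 mm, each running between the inner faces of the legs it joins and aligned with the legs' outer faces on the other axis.

The ladder is on top of the table. Four stools sit around the table at the −y, +y, −x, +x sides.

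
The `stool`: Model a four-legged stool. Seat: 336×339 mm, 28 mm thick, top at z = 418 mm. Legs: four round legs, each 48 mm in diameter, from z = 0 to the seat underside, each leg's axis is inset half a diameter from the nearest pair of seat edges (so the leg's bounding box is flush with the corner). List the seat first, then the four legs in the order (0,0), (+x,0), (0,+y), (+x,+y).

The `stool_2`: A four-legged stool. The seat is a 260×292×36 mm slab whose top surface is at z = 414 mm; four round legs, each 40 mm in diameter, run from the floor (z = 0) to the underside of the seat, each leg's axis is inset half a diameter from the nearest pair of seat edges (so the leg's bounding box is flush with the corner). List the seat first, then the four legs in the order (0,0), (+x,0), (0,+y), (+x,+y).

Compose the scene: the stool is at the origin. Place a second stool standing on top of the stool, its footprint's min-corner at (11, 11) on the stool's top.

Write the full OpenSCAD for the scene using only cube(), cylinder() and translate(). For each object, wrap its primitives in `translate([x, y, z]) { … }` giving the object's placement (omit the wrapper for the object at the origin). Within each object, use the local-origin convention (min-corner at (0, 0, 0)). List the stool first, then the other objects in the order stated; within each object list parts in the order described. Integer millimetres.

translate([0, 0, 390]) cube([336, 339, 28]);
translate([24, 24, 0]) cylinder(h = 390, r = 24);
translate([312, 24, 0]) cylinder(h = 390, r = 24);
translate([24, 315, 0]) cylinder(h = 390, r = 24);
translate([312, 315, 0]) cylinder(h = 390, r = 24);
translate([11, 11, 418]) {
  translate([0, 0, 378]) cube([260, 292, 36]);
  translate([20, 20, 0]) cylinder(h = 378, r = 20);
  translate([240, 20, 0]) cylinder(h = 378, r = 20);
  translate([20, 272, 0]) cylinder(h = 378, r = 20);
  translate([240, 272, 0]) cylinder(h = 378, r = 20);
}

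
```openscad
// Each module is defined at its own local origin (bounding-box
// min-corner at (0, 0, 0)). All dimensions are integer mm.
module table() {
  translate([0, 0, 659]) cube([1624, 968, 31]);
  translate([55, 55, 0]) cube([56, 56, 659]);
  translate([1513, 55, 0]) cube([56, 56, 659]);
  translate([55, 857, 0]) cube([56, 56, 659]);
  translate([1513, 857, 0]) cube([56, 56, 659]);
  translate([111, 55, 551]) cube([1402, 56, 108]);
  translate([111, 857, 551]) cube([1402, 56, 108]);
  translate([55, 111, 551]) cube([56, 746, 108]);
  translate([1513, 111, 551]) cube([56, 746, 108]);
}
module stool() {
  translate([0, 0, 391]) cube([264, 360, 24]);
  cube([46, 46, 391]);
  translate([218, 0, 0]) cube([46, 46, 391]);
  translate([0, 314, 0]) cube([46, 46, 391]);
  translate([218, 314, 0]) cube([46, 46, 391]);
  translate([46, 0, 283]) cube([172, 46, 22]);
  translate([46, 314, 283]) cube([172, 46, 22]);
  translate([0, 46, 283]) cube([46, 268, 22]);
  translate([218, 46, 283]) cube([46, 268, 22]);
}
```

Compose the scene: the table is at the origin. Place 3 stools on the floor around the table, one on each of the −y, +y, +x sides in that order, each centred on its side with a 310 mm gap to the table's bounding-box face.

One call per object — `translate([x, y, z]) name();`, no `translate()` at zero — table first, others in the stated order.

table();
translate([680, -670, 0]) stool();
translate([680, 1278, 0]) stool();
translate([1934, 304, 0]) stool();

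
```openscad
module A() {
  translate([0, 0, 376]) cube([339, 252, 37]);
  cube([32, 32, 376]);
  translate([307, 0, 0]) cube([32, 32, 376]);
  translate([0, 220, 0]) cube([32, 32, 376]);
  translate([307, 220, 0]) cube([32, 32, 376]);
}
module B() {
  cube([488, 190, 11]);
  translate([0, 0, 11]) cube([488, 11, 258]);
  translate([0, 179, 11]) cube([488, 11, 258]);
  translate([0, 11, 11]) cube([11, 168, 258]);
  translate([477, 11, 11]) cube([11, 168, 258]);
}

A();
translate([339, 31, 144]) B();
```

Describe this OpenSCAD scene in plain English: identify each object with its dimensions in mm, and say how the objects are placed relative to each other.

A is a simple wooden stool: a rectangular seat 339 mm (x) by 252 mm (y), 37 mm thick, top face at z = 413 mm, on four square legs, each 32×32 mm in cross-section. The legs rest on z = 0, each flush with a corner of the seat.

B is an open-topped rectangular box: outside dimensions 488×190×269 mm, with a uniform wall and base thickness of 11 mm. The base is a full 488×190 slab on the floor; four walls sit on top of the base. The front and back walls (the −y and +y sides) span the full width; the two side walls fit between them.

The open box is beside the stool with their tops flush at z = 413.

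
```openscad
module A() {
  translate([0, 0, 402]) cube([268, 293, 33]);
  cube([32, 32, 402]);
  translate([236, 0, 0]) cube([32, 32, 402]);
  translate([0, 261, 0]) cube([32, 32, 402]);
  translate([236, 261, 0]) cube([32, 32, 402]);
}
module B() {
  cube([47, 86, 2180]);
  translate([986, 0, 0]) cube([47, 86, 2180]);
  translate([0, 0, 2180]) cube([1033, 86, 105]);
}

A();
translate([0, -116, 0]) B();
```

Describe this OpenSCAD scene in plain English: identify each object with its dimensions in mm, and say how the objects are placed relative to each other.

A is a four-legged stool. The seat is 268×293 mm, 33 mm thick, top at z = 435 mm. It stands on four square legs, each 32×32 mm in cross-section, from z = 0 to the seat underside, each flush with a corner of the seat.

B is a door frame. The clear opening is 939 mm wide and 2180 mm high. Two 47 mm wide jambs, 86 mm deep, stand either side of the opening from the floor to the top of the opening. A 105 mm thick head sits across the top of both jambs, spanning the full outside width of the frame.

The door frame is on the floor beside the stool on its −y side.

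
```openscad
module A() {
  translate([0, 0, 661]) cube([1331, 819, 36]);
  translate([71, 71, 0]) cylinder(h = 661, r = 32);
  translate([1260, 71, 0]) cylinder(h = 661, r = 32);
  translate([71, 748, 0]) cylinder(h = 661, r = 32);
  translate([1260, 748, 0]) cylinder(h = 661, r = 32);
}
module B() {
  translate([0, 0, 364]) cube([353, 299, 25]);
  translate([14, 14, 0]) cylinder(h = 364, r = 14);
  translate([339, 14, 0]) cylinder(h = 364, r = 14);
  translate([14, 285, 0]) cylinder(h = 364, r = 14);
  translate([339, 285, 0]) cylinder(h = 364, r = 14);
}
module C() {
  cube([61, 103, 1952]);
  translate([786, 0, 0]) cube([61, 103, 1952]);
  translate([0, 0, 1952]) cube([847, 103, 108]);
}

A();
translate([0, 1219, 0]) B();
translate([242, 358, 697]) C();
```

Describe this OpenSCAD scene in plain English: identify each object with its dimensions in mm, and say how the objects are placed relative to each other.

A is a rectangular dining table. The top is 1331×819×36 mm with its upper surface at z = 697 mm. It stands on four round legs of 64 mm diameter, each leg's bounding box inset 39 mm from the nearest pair of top edges, running from the floor to the underside of the top.

B is a four-legged stool. The seat is a 353×299×25 mm slab whose top surface is at z = 389 mm; four round legs, each 28 mm in diameter, run from the floor (z = 0) to the underside of the seat, each leg's axis is inset half a diameter from the nearest pair of seat edges (so the leg's bounding box is flush with the corner).

C is a rectangular door frame: two vertical jambs of 61×103 mm section, 1952 mm tall, with a clear opening 725 mm wide between their inner faces. A header 108 mm tall and 103 mm deep lies on top of the jambs and spans the full outside width.

The stool is on the floor beside the table on its +y side. The door frame is on top of the table, centred.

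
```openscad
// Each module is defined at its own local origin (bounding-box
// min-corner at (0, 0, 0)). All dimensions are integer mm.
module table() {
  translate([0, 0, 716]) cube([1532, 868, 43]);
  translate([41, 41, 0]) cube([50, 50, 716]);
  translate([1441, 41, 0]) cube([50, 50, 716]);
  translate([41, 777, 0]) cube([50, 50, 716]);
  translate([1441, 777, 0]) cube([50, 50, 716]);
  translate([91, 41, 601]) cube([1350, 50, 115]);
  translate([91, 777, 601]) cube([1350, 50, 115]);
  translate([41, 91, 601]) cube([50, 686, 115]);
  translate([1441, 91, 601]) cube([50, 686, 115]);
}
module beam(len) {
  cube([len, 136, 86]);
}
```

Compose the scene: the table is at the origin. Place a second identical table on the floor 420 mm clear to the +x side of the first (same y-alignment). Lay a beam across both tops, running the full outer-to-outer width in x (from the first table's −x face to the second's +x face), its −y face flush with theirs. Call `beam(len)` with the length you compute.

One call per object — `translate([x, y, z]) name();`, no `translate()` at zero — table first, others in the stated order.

table();
translate([1952, 0, 0]) table();
translate([0, 0, 759]) beam(3484);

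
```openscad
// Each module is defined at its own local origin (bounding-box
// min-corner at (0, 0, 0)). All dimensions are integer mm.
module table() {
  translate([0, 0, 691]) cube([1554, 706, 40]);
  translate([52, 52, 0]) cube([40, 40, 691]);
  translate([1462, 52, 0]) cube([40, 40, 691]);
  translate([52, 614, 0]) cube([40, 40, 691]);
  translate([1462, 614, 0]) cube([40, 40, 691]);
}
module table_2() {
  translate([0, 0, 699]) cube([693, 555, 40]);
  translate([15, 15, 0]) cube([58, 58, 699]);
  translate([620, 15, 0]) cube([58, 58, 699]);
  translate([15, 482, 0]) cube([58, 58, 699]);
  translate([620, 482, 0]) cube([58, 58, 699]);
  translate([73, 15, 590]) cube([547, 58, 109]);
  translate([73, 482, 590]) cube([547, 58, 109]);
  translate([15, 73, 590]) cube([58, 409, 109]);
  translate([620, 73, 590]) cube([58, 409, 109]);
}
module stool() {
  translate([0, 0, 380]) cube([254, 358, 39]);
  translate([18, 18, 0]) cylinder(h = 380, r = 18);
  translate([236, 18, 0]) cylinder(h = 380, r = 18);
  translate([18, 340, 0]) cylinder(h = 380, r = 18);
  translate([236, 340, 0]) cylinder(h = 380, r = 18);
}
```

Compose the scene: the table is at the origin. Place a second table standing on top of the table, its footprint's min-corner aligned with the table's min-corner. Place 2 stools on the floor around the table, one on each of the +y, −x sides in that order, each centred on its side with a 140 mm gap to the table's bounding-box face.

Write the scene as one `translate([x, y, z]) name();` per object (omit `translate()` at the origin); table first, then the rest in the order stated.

table();
translate([0, 0, 731]) table_2();
translate([650, 846, 0]) stool();
translate([-394, 174, 0]) stool();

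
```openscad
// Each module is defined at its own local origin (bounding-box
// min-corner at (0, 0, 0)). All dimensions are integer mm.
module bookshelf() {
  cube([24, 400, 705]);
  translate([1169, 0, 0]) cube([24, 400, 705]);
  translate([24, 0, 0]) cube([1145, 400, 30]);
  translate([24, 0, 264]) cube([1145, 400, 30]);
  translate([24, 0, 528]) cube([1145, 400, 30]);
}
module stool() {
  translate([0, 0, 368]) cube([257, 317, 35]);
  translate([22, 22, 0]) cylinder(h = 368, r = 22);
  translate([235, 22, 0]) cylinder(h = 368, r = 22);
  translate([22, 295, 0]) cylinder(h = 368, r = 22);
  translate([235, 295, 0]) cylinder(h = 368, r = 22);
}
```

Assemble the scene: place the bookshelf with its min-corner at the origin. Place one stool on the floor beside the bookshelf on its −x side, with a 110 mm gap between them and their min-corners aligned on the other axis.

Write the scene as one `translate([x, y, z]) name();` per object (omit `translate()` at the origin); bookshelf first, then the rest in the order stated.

bookshelf();
translate([-367, 0, 0]) stool();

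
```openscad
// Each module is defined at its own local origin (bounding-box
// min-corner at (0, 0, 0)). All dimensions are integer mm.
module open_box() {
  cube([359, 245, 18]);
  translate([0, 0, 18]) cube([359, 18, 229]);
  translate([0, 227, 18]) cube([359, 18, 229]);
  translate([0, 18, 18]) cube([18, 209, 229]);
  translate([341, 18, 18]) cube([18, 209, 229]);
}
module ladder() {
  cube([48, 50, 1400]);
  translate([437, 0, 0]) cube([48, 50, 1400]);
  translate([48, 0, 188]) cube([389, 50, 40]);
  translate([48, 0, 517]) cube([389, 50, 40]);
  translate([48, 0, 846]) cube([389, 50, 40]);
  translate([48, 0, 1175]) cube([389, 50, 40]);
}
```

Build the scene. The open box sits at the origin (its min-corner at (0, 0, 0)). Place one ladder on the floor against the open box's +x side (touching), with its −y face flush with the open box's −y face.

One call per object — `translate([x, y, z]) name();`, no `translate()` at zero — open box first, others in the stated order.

open_box();
translate([359, 0, 0]) ladder();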